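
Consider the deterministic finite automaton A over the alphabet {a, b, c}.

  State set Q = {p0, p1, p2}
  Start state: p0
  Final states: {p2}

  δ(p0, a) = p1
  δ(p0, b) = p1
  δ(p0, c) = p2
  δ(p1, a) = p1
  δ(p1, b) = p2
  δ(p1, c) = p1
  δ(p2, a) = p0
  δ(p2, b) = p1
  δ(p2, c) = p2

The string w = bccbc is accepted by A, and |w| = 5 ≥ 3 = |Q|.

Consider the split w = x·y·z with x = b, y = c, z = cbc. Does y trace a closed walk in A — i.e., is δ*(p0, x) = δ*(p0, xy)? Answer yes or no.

State sequence: p0 -b-> p1 -c-> p1

After x (step 1): p1. After xy (step 2): p1.
They match, so y = c drives A around a cycle from p1 back to itself; pumping y any number of times keeps A in p1 before reading z, and xyⁱz ∈ L(A) for every i ≥ 0.

yes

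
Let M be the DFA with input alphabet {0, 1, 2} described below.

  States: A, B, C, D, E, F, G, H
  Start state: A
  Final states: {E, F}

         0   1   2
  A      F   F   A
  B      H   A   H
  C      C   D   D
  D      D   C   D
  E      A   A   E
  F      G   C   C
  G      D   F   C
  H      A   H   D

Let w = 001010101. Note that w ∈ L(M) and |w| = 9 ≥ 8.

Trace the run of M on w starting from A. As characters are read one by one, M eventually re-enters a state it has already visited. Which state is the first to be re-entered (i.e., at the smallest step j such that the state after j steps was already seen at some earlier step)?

F

State sequence: A -0-> F -0-> G -1-> F -0-> G -1-> F -0-> G -1-> F -0-> G -1-> F
First repeat at step 3: F was already visited.

The earliest repeat is at step j = 3: M is in F, which it already visited at step i = 1.
Pumping length from the standard proof: p = 8 (the number of states). The repeated state found above gives |xy| = j ≤ 8 and |y| = j − i ≥ 1.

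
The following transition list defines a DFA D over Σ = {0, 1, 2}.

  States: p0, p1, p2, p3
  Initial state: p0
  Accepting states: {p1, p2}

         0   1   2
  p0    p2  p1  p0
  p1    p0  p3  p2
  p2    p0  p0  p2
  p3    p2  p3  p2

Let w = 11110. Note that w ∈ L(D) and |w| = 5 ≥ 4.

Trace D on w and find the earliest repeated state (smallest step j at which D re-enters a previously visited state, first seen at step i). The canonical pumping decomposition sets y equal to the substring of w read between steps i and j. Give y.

1

Run of D on w = 1 1 1 1 0:
  step 0: p0  (start)
  step 1: p1  (read 1: p0→p1)
  step 2: p3  (read 1: p1→p3)
  step 3: p3  (read 1: p3→p3)   ← first repeat (p3 seen earlier)
  step 4: p3  (read 1: p3→p3)
  step 5: p2  (read 0: p3→p2)

So i = 2, j = 3, giving x = w[0:2] = 11, y = w[2:3] = 1, z = w[3:5] = 10.
Check: |xy| = 3 ≤ 4 and |y| = 1 ≥ 1. Reading y takes D from p3 back to p3, so every xyⁱz is accepted.
With |Q| = 4, pigeonhole forces a state repeat no later than step 4; the substring read between the first and second visits to that state can be pumped.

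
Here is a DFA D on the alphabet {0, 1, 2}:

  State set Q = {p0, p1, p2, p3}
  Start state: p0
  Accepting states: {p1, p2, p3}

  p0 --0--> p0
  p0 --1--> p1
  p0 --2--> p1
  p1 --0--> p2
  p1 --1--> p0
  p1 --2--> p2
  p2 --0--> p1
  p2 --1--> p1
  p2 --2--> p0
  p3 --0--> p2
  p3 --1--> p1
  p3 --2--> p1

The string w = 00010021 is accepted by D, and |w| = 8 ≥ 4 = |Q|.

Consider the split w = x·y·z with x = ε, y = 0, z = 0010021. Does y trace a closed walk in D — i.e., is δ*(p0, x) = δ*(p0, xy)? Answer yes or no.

yes

Run of D on the first 1 characters of w = 0:
  step 0: p0  (start)
  step 1: p0  (read 0: p0→p0)

After x (step 0): p0. After xy (step 1): p0.
They match, so y = 0 drives D around a cycle from p0 back to itself; pumping y any number of times keeps D in p0 before reading z, and xyⁱz ∈ L(D) for every i ≥ 0.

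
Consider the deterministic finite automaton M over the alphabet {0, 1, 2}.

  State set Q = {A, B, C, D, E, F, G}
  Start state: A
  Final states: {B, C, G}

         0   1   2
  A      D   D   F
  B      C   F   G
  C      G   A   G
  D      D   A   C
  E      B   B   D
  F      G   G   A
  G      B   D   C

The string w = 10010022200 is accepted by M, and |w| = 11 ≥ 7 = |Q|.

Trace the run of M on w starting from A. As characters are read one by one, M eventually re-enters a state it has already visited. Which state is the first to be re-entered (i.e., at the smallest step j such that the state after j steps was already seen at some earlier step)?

D

Run of M on w = 1 0 0 1 0 0 2 2 2 0 0:
  step 0: A  (start)
  step 1: D  (read 1: A→D)
  step 2: D  (read 0: D→D)   ← first repeat (D seen earlier)
  step 3: D  (read 0: D→D)
  step 4: A  (read 1: D→A)
  step 5: D  (read 0: A→D)
  step 6: D  (read 0: D→D)
  step 7: C  (read 2: D→C)
  step 8: G  (read 2: C→G)
  step 9: C  (read 2: G→C)
  step 10: G  (read 0: C→G)
  step 11: B  (read 0: G→B)

The earliest repeat is at step j = 2: M is in D, which it already visited at step i = 1.
Since M has 7 states, any run of length ≥ 7 visits 7+1 states, so by pigeonhole some state repeats within the first 7 steps — that repeat gives the pumpable loop.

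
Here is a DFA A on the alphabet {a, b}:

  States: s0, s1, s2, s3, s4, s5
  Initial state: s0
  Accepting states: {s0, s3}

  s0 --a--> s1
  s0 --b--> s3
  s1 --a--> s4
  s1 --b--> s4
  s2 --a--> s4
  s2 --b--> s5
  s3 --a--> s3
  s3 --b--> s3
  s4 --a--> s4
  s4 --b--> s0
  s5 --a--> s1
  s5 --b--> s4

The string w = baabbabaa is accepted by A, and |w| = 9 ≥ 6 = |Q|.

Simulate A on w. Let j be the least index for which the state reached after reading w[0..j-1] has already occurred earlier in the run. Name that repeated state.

State sequence: s0 -b-> s3 -a-> s3 -a-> s3 -b-> s3 -b-> s3 -a-> s3 -b-> s3 -a-> s3 -a-> s3
First repeat at step 2: s3 was already visited.

The earliest repeat is at step j = 2: A is in s3, which it already visited at step i = 1.
Since A has 6 states, any run of length ≥ 6 visits 6+1 states, so by pigeonhole some state repeats within the first 6 steps — that repeat gives the pumpable loop.

s3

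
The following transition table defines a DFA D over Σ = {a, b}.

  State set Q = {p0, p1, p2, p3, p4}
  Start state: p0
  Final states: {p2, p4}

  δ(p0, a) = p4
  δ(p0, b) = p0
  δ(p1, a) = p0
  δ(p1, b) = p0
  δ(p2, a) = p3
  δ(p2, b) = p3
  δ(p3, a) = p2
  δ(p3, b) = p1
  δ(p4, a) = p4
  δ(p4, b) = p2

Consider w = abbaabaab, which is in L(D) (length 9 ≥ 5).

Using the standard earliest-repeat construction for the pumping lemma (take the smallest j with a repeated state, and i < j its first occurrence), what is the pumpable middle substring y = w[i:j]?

ba

Run of D on w = a b b a a b a a b:
  step 0: p0  (start)
  step 1: p4  (read a: p0→p4)
  step 2: p2  (read b: p4→p2)
  step 3: p3  (read b: p2→p3)
  step 4: p2  (read a: p3→p2)   ← first repeat (p2 seen earlier)
  step 5: p3  (read a: p2→p3)
  step 6: p1  (read b: p3→p1)
  step 7: p0  (read a: p1→p0)
  step 8: p4  (read a: p0→p4)
  step 9: p2  (read b: p4→p2)

So i = 2, j = 4, giving x = w[0:2] = ab, y = w[2:4] = ba, z = w[4:9] = abaab.
Check: |xy| = 4 ≤ 5 and |y| = 2 ≥ 1. Reading y takes D from p2 back to p2, so every xyⁱz is accepted.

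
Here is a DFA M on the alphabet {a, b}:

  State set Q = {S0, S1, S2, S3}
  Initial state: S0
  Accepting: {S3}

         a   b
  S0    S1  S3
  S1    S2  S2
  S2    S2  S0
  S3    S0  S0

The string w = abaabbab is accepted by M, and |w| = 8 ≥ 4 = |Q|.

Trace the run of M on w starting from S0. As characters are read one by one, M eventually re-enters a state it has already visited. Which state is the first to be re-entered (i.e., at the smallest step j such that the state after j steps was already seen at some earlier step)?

S2

State sequence: S0 -a-> S1 -b-> S2 -a-> S2 -a-> S2 -b-> S0 -b-> S3 -a-> S0 -b-> S3
First repeat at step 3: S2 was already visited.

The earliest repeat is at step j = 3: M is in S2, which it already visited at step i = 2.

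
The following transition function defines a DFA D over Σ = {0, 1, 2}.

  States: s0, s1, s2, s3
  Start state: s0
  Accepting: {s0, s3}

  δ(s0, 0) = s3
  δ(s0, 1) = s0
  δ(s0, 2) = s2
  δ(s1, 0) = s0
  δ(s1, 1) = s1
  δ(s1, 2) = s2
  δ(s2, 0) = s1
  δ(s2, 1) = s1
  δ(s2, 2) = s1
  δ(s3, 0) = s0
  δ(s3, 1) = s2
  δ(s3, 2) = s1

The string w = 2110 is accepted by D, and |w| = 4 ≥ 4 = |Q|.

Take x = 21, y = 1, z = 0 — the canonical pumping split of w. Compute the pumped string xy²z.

xy^2z = 21·1·1·0 = 21110.
Reading y = 1 takes D from s1 back to s1, so after x·y·y the machine is still in s1, and z then leads to the accepting state s0. Hence 21110 ∈ L(D).

21110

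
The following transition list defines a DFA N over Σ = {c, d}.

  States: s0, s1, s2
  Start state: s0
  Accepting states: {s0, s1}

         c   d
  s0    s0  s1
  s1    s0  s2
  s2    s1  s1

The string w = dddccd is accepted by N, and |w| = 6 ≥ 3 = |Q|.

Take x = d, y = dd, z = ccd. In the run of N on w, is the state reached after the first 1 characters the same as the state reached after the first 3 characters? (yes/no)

yes

State sequence: s0 -d-> s1 -d-> s2 -d-> s1

After x (step 1): s1. After xy (step 3): s1.
They match, so y = dd drives N around a cycle from s1 back to itself; pumping y any number of times keeps N in s1 before reading z, and xyⁱz ∈ L(N) for every i ≥ 0.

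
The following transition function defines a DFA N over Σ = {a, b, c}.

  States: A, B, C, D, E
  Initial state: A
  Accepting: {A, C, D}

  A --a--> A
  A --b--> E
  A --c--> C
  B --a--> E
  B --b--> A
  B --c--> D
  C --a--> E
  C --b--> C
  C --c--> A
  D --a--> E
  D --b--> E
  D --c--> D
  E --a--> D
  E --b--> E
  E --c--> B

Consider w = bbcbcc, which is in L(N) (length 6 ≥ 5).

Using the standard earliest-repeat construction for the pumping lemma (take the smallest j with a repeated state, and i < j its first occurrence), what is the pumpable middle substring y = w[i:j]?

Run of N on w = b b c b c c:
  step 0: A  (start)
  step 1: E  (read b: A→E)
  step 2: E  (read b: E→E)   ← first repeat (E seen earlier)
  step 3: B  (read c: E→B)
  step 4: A  (read b: B→A)
  step 5: C  (read c: A→C)
  step 6: A  (read c: C→A)

So i = 1, j = 2, giving x = w[0:1] = b, y = w[1:2] = b, z = w[2:6] = cbcc.
Check: |xy| = 2 ≤ 5 and |y| = 1 ≥ 1. Reading y takes N from E back to E, so every xyⁱz is accepted.
Since N has 5 states, any run of length ≥ 5 visits 5+1 states, so by pigeonhole some state repeats within the first 5 steps — that repeat gives the pumpable loop.

b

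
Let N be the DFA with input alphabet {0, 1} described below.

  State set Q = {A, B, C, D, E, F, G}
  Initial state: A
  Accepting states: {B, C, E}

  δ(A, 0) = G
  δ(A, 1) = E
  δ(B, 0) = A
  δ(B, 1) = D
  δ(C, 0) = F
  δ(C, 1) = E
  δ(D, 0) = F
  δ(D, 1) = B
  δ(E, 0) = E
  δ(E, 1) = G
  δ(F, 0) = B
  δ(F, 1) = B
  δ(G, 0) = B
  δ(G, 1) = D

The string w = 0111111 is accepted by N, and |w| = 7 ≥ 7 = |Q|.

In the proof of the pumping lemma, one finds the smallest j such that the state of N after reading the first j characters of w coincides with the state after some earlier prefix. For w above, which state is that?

D

Run of N on w = 0 1 1 1 1 1 1:
  step 0: A  (start)
  step 1: G  (read 0: A→G)
  step 2: D  (read 1: G→D)
  step 3: B  (read 1: D→B)
  step 4: D  (read 1: B→D)   ← first repeat (D seen earlier)
  step 5: B  (read 1: D→B)
  step 6: D  (read 1: B→D)
  step 7: B  (read 1: D→B)

The earliest repeat is at step j = 4: N is in D, which it already visited at step i = 2.
Since N has 7 states, any run of length ≥ 7 visits 7+1 states, so by pigeonhole some state repeats within the first 7 steps — that repeat gives the pumpable loop.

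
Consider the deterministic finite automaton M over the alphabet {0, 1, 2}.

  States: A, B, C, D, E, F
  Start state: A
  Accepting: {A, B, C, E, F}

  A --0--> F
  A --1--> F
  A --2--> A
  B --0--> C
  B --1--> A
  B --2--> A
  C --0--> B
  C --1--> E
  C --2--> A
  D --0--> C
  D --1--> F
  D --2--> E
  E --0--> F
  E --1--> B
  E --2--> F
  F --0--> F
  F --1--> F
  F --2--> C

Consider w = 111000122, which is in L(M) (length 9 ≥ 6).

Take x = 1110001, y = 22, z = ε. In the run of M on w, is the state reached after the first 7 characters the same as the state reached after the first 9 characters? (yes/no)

State sequence: A -1-> F -1-> F -1-> F -0-> F -0-> F -0-> F -1-> F -2-> C -2-> A

After x (step 7): F. After xy (step 9): A.
They differ (F ≠ A), so y is not a cycle from the state after x; this split is not the one the pumping-lemma construction produces, and pumping y need not keep the string in L(M).

no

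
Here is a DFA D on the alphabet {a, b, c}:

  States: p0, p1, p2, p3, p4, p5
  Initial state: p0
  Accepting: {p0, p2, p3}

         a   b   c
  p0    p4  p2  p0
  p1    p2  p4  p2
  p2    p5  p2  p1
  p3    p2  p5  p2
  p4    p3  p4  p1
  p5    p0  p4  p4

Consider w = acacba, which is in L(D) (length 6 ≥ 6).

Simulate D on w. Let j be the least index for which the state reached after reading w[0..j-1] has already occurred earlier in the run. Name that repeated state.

p1

State sequence: p0 -a-> p4 -c-> p1 -a-> p2 -c-> p1 -b-> p4 -a-> p3
First repeat at step 4: p1 was already visited.

The earliest repeat is at step j = 4: D is in p1, which it already visited at step i = 2.
With |Q| = 6, pigeonhole forces a state repeat no later than step 6; the substring read between the first and second visits to that state can be pumped.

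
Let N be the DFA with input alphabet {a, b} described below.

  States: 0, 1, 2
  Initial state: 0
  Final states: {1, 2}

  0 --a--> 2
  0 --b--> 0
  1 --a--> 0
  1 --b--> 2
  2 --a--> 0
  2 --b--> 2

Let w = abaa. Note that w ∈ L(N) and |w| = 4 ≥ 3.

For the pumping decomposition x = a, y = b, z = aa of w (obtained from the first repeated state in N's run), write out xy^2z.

abbaa

xy^2z = a·b·b·aa = abbaa.
Reading y = b takes N from 2 back to 2, so after x·y·y the machine is still in 2, and z then leads to the accepting state 2. Hence abbaa ∈ L(N).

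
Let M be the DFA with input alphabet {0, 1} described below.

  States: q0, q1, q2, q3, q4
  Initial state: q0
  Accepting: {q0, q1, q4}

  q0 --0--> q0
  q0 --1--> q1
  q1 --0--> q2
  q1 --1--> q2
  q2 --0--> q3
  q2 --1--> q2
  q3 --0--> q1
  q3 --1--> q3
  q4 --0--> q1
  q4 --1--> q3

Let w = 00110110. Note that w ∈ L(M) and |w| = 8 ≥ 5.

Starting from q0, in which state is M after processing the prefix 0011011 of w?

State sequence: q0 -0-> q0 -0-> q0 -1-> q1 -1-> q2 -0-> q3 -1-> q3 -1-> q3

After reading 7 characters, M is in state q3.
(This kind of state-tracing is the core of the pumping-lemma construction: with 5 states, pigeonhole forces a repeat within the first 5 steps.)

q3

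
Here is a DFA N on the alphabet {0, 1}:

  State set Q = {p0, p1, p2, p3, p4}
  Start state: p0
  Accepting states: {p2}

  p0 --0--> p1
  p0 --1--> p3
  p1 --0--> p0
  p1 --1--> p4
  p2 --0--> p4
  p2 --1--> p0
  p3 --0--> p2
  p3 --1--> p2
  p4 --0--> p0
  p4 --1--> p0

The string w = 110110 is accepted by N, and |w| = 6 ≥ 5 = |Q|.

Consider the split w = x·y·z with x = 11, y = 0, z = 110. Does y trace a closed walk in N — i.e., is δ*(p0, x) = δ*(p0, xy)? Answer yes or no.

Run of N on the first 3 characters of w = 1 1 0:
  step 0: p0  (start)
  step 1: p3  (read 1: p0→p3)
  step 2: p2  (read 1: p3→p2)
  step 3: p4  (read 0: p2→p4)

After x (step 2): p2. After xy (step 3): p4.
They differ (p2 ≠ p4), so y is not a cycle from the state after x; this split is not the one the pumping-lemma construction produces, and pumping y need not keep the string in L(N).

no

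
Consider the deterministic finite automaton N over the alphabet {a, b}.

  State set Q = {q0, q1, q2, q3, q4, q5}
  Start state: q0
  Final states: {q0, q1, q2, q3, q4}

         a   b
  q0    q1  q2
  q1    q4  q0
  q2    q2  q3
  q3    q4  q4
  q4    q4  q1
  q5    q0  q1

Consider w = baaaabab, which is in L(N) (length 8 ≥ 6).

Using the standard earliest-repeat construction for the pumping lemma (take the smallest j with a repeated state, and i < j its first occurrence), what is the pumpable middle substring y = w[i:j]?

a

Run of N on w = b a a a a b a b:
  step 0: q0  (start)
  step 1: q2  (read b: q0→q2)
  step 2: q2  (read a: q2→q2)   ← first repeat (q2 seen earlier)
  step 3: q2  (read a: q2→q2)
  step 4: q2  (read a: q2→q2)
  step 5: q2  (read a: q2→q2)
  step 6: q3  (read b: q2→q3)
  step 7: q4  (read a: q3→q4)
  step 8: q1  (read b: q4→q1)

So i = 1, j = 2, giving x = w[0:1] = b, y = w[1:2] = a, z = w[2:8] = aaabab.
Check: |xy| = 2 ≤ 6 and |y| = 1 ≥ 1. Reading y takes N from q2 back to q2, so every xyⁱz is accepted.
Pumping length from the standard proof: p = 6 (the number of states). The repeated state found above gives |xy| = j ≤ 6 and |y| = j − i ≥ 1.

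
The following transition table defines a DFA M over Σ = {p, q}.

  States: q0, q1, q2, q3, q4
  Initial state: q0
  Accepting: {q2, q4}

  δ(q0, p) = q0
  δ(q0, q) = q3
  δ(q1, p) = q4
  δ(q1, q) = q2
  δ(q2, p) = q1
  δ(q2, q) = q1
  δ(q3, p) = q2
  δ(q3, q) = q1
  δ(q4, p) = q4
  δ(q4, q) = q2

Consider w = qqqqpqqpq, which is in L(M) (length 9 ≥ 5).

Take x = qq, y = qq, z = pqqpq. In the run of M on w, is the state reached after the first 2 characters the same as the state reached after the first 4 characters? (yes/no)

yes

State sequence: q0 -q-> q3 -q-> q1 -q-> q2 -q-> q1

After x (step 2): q1. After xy (step 4): q1.
They match, so y = qq drives M around a cycle from q1 back to itself; pumping y any number of times keeps M in q1 before reading z, and xyⁱz ∈ L(M) for every i ≥ 0.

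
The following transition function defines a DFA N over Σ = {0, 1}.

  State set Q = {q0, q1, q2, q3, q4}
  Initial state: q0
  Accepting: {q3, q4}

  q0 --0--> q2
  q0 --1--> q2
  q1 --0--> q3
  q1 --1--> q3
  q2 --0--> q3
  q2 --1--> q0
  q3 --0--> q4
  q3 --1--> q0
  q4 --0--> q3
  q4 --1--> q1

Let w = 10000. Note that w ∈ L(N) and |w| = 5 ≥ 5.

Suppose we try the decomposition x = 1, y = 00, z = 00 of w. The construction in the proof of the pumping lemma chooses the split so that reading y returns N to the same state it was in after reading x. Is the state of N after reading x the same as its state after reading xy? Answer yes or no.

no

Run of N on the first 3 characters of w = 1 0 0:
  step 0: q0  (start)
  step 1: q2  (read 1: q0→q2)
  step 2: q3  (read 0: q2→q3)
  step 3: q4  (read 0: q3→q4)

After x (step 1): q2. After xy (step 3): q4.
They differ (q2 ≠ q4), so y is not a cycle from the state after x; this split is not the one the pumping-lemma construction produces, and pumping y need not keep the string in L(N).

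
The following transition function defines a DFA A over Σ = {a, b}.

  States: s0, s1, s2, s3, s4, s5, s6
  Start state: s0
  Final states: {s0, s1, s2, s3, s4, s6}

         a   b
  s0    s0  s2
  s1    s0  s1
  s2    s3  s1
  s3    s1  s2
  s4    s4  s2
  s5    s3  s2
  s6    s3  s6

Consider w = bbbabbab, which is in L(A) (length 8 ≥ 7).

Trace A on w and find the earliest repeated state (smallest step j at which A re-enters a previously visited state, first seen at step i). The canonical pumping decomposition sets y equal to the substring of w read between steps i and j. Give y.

State sequence: s0 -b-> s2 -b-> s1 -b-> s1 -a-> s0 -b-> s2 -b-> s1 -a-> s0 -b-> s2
First repeat at step 3: s1 was already visited.

So i = 2, j = 3, giving x = w[0:2] = bb, y = w[2:3] = b, z = w[3:8] = abbab.
Check: |xy| = 3 ≤ 7 and |y| = 1 ≥ 1. Reading y takes A from s1 back to s1, so every xyⁱz is accepted.

b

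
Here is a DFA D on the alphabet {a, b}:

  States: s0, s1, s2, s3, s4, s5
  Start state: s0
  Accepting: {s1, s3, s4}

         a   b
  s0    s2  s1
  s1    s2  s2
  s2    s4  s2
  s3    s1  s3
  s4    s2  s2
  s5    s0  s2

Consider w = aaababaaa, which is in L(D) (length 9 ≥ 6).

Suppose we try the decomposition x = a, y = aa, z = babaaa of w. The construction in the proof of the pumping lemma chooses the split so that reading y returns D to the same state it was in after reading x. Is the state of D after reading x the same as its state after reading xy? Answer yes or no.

yes

State sequence: s0 -a-> s2 -a-> s4 -a-> s2

After x (step 1): s2. After xy (step 3): s2.
They match, so y = aa drives D around a cycle from s2 back to itself; pumping y any number of times keeps D in s2 before reading z, and xyⁱz ∈ L(D) for every i ≥ 0.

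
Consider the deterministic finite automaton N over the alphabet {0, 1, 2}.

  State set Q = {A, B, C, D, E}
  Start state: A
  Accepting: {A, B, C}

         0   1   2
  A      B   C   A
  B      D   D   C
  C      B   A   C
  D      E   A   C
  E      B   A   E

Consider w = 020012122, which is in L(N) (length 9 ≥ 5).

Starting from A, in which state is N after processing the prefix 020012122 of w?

C

Run of N on the first 9 characters of w = 0 2 0 0 1 2 1 2 2:
  step 0: A  (start)
  step 1: B  (read 0: A→B)
  step 2: C  (read 2: B→C)
  step 3: B  (read 0: C→B)
  step 4: D  (read 0: B→D)
  step 5: A  (read 1: D→A)
  step 6: A  (read 2: A→A)
  step 7: C  (read 1: A→C)
  step 8: C  (read 2: C→C)
  step 9: C  (read 2: C→C)

After reading 9 characters, N is in state C.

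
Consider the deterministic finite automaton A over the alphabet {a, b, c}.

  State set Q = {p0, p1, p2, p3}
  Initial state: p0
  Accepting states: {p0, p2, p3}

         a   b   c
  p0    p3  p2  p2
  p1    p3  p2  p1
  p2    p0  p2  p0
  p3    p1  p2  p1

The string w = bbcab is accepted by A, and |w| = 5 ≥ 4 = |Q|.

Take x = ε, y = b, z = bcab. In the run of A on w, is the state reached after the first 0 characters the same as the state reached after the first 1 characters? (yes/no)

no

State sequence: p0 -b-> p2

After x (step 0): p0. After xy (step 1): p2.
They differ (p0 ≠ p2), so y is not a cycle from the state after x; this split is not the one the pumping-lemma construction produces, and pumping y need not keep the string in L(A).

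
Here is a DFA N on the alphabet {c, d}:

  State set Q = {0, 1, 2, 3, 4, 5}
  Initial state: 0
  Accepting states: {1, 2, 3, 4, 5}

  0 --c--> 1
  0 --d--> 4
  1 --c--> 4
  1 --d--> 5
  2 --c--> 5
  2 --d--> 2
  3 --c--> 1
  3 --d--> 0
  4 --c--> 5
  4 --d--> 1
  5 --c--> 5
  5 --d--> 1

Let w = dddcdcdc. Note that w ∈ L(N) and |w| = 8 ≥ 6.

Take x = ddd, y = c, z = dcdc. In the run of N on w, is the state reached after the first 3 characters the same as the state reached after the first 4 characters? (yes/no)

State sequence: 0 -d-> 4 -d-> 1 -d-> 5 -c-> 5

After x (step 3): 5. After xy (step 4): 5.
They match, so y = c drives N around a cycle from 5 back to itself; pumping y any number of times keeps N in 5 before reading z, and xyⁱz ∈ L(N) for every i ≥ 0.

yes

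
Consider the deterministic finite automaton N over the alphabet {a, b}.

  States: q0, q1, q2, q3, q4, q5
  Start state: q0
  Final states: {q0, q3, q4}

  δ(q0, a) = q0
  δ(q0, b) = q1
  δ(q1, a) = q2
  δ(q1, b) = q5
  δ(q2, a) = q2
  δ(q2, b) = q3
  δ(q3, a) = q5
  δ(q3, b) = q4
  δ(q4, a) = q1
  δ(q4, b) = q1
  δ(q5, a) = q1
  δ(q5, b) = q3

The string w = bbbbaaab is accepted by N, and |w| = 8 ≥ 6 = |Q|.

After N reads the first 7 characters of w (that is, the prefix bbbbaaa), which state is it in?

q2

State sequence: q0 -b-> q1 -b-> q5 -b-> q3 -b-> q4 -a-> q1 -a-> q2 -a-> q2

After reading 7 characters, N is in state q2.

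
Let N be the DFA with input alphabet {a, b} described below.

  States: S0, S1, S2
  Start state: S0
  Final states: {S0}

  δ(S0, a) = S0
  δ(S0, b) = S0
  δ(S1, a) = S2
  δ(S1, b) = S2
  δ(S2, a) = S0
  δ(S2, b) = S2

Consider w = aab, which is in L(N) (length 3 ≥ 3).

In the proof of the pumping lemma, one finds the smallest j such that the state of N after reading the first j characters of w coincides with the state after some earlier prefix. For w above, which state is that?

S0

State sequence: S0 -a-> S0 -a-> S0 -b-> S0
First repeat at step 1: S0 was already visited.

The earliest repeat is at step j = 1: N is in S0, which it already visited at step i = 0.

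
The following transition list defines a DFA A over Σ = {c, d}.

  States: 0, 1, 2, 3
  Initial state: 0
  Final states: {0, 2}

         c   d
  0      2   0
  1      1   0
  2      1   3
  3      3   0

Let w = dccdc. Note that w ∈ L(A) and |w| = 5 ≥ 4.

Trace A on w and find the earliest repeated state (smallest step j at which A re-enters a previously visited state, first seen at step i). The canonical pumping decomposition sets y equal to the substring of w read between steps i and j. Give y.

d

State sequence: 0 -d-> 0 -c-> 2 -c-> 1 -d-> 0 -c-> 2
First repeat at step 1: 0 was already visited.

So i = 0, j = 1, giving x = w[0:0] = ε, y = w[0:1] = d, z = w[1:5] = ccdc.
Check: |xy| = 1 ≤ 4 and |y| = 1 ≥ 1. Reading y takes A from 0 back to 0, so every xyⁱz is accepted.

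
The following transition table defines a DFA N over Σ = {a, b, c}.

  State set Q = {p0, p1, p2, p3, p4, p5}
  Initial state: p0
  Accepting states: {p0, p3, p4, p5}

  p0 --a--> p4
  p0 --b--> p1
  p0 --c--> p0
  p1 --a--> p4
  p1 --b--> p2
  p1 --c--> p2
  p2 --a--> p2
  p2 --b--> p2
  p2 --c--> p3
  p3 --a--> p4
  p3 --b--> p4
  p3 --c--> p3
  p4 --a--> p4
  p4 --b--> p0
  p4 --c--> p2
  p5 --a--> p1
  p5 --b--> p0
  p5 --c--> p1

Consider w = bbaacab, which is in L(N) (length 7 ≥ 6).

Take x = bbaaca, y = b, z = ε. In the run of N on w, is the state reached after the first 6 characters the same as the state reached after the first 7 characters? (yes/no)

State sequence: p0 -b-> p1 -b-> p2 -a-> p2 -a-> p2 -c-> p3 -a-> p4 -b-> p0

After x (step 6): p4. After xy (step 7): p0.
They differ (p4 ≠ p0), so y is not a cycle from the state after x; this split is not the one the pumping-lemma construction produces, and pumping y need not keep the string in L(N).

no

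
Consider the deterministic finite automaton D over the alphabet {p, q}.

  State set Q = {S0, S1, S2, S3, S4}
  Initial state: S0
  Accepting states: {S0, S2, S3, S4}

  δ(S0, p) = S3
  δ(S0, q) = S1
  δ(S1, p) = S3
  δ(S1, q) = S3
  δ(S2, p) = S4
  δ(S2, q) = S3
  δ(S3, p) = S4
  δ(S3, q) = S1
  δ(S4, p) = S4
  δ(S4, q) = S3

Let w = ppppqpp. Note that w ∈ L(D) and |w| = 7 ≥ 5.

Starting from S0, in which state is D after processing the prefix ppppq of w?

State sequence: S0 -p-> S3 -p-> S4 -p-> S4 -p-> S4 -q-> S3

After reading 5 characters, D is in state S3.

S3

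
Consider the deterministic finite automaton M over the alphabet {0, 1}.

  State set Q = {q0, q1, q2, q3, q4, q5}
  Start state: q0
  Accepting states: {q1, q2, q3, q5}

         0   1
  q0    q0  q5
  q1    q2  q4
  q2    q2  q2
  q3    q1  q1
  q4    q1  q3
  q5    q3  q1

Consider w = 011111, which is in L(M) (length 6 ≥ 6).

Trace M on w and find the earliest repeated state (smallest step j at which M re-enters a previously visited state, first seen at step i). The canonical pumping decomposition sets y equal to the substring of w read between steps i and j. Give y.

0

State sequence: q0 -0-> q0 -1-> q5 -1-> q1 -1-> q4 -1-> q3 -1-> q1
First repeat at step 1: q0 was already visited.

So i = 0, j = 1, giving x = w[0:0] = ε, y = w[0:1] = 0, z = w[1:6] = 11111.
Check: |xy| = 1 ≤ 6 and |y| = 1 ≥ 1. Reading y takes M from q0 back to q0, so every xyⁱz is accepted.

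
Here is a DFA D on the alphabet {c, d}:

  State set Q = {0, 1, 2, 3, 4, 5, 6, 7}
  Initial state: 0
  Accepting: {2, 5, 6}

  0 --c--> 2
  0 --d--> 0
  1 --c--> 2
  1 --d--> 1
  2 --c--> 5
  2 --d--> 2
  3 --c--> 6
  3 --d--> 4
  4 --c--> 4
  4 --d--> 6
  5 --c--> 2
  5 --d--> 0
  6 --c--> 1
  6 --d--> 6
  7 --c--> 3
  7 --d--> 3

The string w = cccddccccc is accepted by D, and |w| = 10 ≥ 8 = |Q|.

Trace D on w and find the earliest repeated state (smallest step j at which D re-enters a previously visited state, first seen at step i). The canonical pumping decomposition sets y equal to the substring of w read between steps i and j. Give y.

cc

Run of D on w = c c c d d c c c c c:
  step 0: 0  (start)
  step 1: 2  (read c: 0→2)
  step 2: 5  (read c: 2→5)
  step 3: 2  (read c: 5→2)   ← first repeat (2 seen earlier)
  step 4: 2  (read d: 2→2)
  step 5: 2  (read d: 2→2)
  step 6: 5  (read c: 2→5)
  step 7: 2  (read c: 5→2)
  step 8: 5  (read c: 2→5)
  step 9: 2  (read c: 5→2)
  step 10: 5  (read c: 2→5)

So i = 1, j = 3, giving x = w[0:1] = c, y = w[1:3] = cc, z = w[3:10] = ddccccc.
Check: |xy| = 3 ≤ 8 and |y| = 2 ≥ 1. Reading y takes D from 2 back to 2, so every xyⁱz is accepted.
The DFA has 8 states, so the proof of the pumping lemma guarantees a repeated state among the first 8+1 visited; the segment between the two visits is the pumpable y.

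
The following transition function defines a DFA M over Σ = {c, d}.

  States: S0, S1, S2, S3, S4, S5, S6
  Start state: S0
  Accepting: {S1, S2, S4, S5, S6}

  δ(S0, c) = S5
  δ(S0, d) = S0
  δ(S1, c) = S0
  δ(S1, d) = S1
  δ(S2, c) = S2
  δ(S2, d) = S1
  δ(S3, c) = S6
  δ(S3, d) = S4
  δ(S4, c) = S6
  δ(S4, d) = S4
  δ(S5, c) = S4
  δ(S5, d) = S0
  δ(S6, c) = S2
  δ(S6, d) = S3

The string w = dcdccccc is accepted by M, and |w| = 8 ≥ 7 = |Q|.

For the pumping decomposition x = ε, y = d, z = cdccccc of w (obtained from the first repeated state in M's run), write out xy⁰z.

xy⁰z = xz = ε·cdccccc = cdccccc.
Reading y = d takes M from S0 back to S0, so after x the machine is still in S0, and z then leads to the accepting state S2. Hence cdccccc ∈ L(M).

cdccccc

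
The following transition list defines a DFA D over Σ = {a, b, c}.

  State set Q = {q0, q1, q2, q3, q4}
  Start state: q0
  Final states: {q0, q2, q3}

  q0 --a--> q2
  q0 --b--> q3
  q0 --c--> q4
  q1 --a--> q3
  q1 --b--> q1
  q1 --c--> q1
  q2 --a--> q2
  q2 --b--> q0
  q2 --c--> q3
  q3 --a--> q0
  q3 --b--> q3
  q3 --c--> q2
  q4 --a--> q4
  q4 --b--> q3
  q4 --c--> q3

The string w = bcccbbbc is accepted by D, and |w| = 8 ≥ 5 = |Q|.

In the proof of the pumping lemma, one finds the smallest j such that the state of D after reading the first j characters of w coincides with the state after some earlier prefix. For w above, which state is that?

State sequence: q0 -b-> q3 -c-> q2 -c-> q3 -c-> q2 -b-> q0 -b-> q3 -b-> q3 -c-> q2
First repeat at step 3: q3 was already visited.

The earliest repeat is at step j = 3: D is in q3, which it already visited at step i = 1.

q3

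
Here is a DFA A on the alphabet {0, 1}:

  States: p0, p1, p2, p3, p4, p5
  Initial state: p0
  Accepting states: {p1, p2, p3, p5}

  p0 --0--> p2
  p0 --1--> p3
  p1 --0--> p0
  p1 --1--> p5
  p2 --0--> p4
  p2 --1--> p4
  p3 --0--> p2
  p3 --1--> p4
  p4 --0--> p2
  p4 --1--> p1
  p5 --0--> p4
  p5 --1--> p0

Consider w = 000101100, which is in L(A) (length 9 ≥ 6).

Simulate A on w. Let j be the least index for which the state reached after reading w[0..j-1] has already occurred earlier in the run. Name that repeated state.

p2

Run of A on w = 0 0 0 1 0 1 1 0 0:
  step 0: p0  (start)
  step 1: p2  (read 0: p0→p2)
  step 2: p4  (read 0: p2→p4)
  step 3: p2  (read 0: p4→p2)   ← first repeat (p2 seen earlier)
  step 4: p4  (read 1: p2→p4)
  step 5: p2  (read 0: p4→p2)
  step 6: p4  (read 1: p2→p4)
  step 7: p1  (read 1: p4→p1)
  step 8: p0  (read 0: p1→p0)
  step 9: p2  (read 0: p0→p2)

The earliest repeat is at step j = 3: A is in p2, which it already visited at step i = 1.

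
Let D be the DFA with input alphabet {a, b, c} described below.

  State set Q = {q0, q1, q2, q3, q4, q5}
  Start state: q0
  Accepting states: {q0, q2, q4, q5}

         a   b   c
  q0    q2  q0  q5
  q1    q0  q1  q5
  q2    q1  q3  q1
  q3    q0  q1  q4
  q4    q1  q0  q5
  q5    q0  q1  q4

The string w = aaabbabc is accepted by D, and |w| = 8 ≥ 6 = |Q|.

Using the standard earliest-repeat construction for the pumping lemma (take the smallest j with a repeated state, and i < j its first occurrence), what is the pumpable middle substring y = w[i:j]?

Run of D on w = a a a b b a b c:
  step 0: q0  (start)
  step 1: q2  (read a: q0→q2)
  step 2: q1  (read a: q2→q1)
  step 3: q0  (read a: q1→q0)   ← first repeat (q0 seen earlier)
  step 4: q0  (read b: q0→q0)
  step 5: q0  (read b: q0→q0)
  step 6: q2  (read a: q0→q2)
  step 7: q3  (read b: q2→q3)
  step 8: q4  (read c: q3→q4)

So i = 0, j = 3, giving x = w[0:0] = ε, y = w[0:3] = aaa, z = w[3:8] = bbabc.
Check: |xy| = 3 ≤ 6 and |y| = 3 ≥ 1. Reading y takes D from q0 back to q0, so every xyⁱz is accepted.
The DFA has 6 states, so the proof of the pumping lemma guarantees a repeated state among the first 6+1 visited; the segment between the two visits is the pumpable y.

aaa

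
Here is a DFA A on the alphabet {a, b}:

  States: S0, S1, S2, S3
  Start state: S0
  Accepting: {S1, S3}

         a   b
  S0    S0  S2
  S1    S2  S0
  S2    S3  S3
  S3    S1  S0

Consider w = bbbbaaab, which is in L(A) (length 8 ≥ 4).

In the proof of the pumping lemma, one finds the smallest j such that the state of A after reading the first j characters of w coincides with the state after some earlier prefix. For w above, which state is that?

Run of A on w = b b b b a a a b:
  step 0: S0  (start)
  step 1: S2  (read b: S0→S2)
  step 2: S3  (read b: S2→S3)
  step 3: S0  (read b: S3→S0)   ← first repeat (S0 seen earlier)
  step 4: S2  (read b: S0→S2)
  step 5: S3  (read a: S2→S3)
  step 6: S1  (read a: S3→S1)
  step 7: S2  (read a: S1→S2)
  step 8: S3  (read b: S2→S3)

The earliest repeat is at step j = 3: A is in S0, which it already visited at step i = 0.

S0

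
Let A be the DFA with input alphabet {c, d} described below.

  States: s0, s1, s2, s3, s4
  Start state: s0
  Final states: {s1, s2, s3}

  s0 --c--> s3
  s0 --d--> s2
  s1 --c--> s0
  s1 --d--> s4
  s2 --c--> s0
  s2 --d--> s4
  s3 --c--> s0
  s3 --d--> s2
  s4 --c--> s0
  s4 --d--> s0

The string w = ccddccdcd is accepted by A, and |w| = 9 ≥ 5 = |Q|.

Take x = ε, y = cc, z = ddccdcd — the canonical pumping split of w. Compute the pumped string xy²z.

xy^2z = ε·cc·cc·ddccdcd = ccccddccdcd.
Reading y = cc takes A from s0 back to s0, so after x·y·y the machine is still in s0, and z then leads to the accepting state s2. Hence ccccddccdcd ∈ L(A).

ccccddccdcd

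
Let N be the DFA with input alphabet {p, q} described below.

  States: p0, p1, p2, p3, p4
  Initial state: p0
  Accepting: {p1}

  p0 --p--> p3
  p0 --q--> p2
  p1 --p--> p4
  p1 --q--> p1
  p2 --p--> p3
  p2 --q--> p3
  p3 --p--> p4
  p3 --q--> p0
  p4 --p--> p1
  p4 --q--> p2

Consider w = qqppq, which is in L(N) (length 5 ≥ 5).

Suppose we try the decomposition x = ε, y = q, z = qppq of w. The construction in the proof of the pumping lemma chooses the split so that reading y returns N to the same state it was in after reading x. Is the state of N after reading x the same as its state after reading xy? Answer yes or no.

State sequence: p0 -q-> p2

After x (step 0): p0. After xy (step 1): p2.
They differ (p0 ≠ p2), so y is not a cycle from the state after x; this split is not the one the pumping-lemma construction produces, and pumping y need not keep the string in L(N).

no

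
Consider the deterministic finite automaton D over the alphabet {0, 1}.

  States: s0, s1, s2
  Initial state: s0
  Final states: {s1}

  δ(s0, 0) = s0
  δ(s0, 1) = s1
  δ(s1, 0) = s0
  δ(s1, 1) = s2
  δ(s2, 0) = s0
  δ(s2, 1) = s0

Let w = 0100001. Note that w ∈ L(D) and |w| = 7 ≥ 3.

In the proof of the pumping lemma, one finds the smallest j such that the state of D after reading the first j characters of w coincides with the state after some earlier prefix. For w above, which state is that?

s0

Run of D on w = 0 1 0 0 0 0 1:
  step 0: s0  (start)
  step 1: s0  (read 0: s0→s0)   ← first repeat (s0 seen earlier)
  step 2: s1  (read 1: s0→s1)
  step 3: s0  (read 0: s1→s0)
  step 4: s0  (read 0: s0→s0)
  step 5: s0  (read 0: s0→s0)
  step 6: s0  (read 0: s0→s0)
  step 7: s1  (read 1: s0→s1)

The earliest repeat is at step j = 1: D is in s0, which it already visited at step i = 0.
Since D has 3 states, any run of length ≥ 3 visits 3+1 states, so by pigeonhole some state repeats within the first 3 steps — that repeat gives the pumpable loop.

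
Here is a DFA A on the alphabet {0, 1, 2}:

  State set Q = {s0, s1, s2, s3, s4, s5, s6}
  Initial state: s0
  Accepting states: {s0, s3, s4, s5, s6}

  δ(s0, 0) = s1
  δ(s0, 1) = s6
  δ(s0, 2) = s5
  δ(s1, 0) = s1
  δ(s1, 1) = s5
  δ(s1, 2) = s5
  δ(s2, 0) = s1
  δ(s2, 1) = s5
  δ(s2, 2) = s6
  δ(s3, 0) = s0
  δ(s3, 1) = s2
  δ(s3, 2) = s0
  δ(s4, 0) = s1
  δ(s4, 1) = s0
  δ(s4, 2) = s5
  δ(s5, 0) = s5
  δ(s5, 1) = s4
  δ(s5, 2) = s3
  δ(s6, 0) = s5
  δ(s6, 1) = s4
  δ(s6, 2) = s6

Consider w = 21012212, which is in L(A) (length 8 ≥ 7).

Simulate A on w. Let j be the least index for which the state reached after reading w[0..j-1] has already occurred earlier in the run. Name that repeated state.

Run of A on w = 2 1 0 1 2 2 1 2:
  step 0: s0  (start)
  step 1: s5  (read 2: s0→s5)
  step 2: s4  (read 1: s5→s4)
  step 3: s1  (read 0: s4→s1)
  step 4: s5  (read 1: s1→s5)   ← first repeat (s5 seen earlier)
  step 5: s3  (read 2: s5→s3)
  step 6: s0  (read 2: s3→s0)
  step 7: s6  (read 1: s0→s6)
  step 8: s6  (read 2: s6→s6)

The earliest repeat is at step j = 4: A is in s5, which it already visited at step i = 1.
The DFA has 7 states, so the proof of the pumping lemma guarantees a repeated state among the first 7+1 visited; the segment between the two visits is the pumpable y.

s5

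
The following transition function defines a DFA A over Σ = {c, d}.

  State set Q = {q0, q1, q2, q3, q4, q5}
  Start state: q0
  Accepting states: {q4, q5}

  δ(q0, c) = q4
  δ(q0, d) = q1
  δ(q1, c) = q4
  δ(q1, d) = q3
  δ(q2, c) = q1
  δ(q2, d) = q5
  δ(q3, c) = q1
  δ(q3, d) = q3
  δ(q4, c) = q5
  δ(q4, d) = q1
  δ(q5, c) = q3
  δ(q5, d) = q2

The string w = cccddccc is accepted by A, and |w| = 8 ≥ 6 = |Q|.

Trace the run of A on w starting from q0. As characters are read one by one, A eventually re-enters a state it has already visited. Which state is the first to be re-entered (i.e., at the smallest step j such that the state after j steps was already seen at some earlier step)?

q3

State sequence: q0 -c-> q4 -c-> q5 -c-> q3 -d-> q3 -d-> q3 -c-> q1 -c-> q4 -c-> q5
First repeat at step 4: q3 was already visited.

The earliest repeat is at step j = 4: A is in q3, which it already visited at step i = 3.
With |Q| = 6, pigeonhole forces a state repeat no later than step 6; the substring read between the first and second visits to that state can be pumped.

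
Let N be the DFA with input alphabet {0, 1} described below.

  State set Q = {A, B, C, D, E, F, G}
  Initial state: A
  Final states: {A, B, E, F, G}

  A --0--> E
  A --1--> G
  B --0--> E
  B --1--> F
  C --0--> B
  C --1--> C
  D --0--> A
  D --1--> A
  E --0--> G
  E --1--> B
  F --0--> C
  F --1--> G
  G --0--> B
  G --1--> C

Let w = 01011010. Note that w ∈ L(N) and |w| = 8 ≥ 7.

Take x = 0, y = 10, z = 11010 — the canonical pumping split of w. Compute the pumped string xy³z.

xy^3z = 0·10·10·10·11010 = 010101011010.
Reading y = 10 takes N from E back to E, so after x·y·y·y the machine is still in E, and z then leads to the accepting state B. Hence 010101011010 ∈ L(N).

010101011010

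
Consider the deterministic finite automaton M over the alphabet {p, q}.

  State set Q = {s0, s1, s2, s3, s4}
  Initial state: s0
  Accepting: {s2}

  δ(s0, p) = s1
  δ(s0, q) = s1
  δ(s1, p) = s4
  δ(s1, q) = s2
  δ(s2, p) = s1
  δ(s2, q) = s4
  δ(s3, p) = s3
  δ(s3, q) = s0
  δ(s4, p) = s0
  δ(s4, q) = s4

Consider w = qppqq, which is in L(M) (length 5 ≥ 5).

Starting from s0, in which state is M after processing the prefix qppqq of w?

State sequence: s0 -q-> s1 -p-> s4 -p-> s0 -q-> s1 -q-> s2

After reading 5 characters, M is in state s2.
(This kind of state-tracing is the core of the pumping-lemma construction: with 5 states, pigeonhole forces a repeat within the first 5 steps.)

s2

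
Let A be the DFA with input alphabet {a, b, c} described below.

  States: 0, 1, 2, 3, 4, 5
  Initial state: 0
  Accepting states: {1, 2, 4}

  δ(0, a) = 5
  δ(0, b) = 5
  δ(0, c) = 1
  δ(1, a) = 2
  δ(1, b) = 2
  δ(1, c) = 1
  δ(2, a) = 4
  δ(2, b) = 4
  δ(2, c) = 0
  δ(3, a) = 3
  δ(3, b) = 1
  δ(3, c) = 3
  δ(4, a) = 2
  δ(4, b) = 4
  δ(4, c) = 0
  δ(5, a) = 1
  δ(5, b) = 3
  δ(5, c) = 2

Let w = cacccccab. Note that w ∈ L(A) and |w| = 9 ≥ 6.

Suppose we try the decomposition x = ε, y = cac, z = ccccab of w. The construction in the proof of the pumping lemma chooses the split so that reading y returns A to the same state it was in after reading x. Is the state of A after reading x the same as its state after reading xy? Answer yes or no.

State sequence: 0 -c-> 1 -a-> 2 -c-> 0

After x (step 0): 0. After xy (step 3): 0.
They match, so y = cac drives A around a cycle from 0 back to itself; pumping y any number of times keeps A in 0 before reading z, and xyⁱz ∈ L(A) for every i ≥ 0.

yes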